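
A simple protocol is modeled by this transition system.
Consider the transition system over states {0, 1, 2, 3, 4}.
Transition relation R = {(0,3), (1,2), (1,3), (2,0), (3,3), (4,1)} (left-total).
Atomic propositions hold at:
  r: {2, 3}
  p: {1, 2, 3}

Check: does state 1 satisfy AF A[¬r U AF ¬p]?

Sat(¬r) = {0, 1, 4}
Sat(¬p) = {0, 4}
AF ¬p: least fixpoint, start Z0 = {0, 4}, add states with every successor in Z. Z1 = {0, 2, 4}; fixed.
Sat(AF ¬p) = {0, 2, 4}
A[¬r U AF ¬p]: least fixpoint, start Z0 = Sat(AF ¬p) = {0, 2, 4}, add states in Sat(¬r) with every successor in Z. Already a fixed point.
Sat(A[¬r U AF ¬p]) = {0, 2, 4}
AF A[¬r U AF ¬p]: least fixpoint, start Z0 = {0, 2, 4}, add states with every successor in Z. Already a fixed point.
Sat(AF A[¬r U AF ¬p]) = {0, 2, 4}
1 ∉ Sat(AF A[¬r U AF ¬p]) = {0, 2, 4}, so the formula does not hold at 1.

No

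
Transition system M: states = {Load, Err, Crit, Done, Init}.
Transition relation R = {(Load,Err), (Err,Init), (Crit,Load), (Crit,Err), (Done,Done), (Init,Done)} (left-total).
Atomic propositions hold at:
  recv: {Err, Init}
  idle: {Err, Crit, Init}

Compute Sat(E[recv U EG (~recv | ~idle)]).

{Err, Done, Init}

Sat(~recv) = {Load, Crit, Done}
Sat(~idle) = {Load, Done}
Sat(~recv | ~idle) = {Load, Crit, Done}
EG (~recv | ~idle): greatest fixpoint, start Z0 = {Load, Crit, Done}, keep only states in Sat with some successor in Z. Z1 = {Crit, Done}; Z2 = {Done}; fixed.
Sat(EG (~recv | ~idle)) = {Done}
E[recv U EG (~recv | ~idle)]: least fixpoint, start Z0 = Sat(EG (~recv | ~idle)) = {Done}, add states in Sat(recv) with some successor in Z. Z1 = {Done, Init}; Z2 = {Err, Done, Init}; fixed.
Sat(E[recv U EG (~recv | ~idle)]) = {Err, Done, Init}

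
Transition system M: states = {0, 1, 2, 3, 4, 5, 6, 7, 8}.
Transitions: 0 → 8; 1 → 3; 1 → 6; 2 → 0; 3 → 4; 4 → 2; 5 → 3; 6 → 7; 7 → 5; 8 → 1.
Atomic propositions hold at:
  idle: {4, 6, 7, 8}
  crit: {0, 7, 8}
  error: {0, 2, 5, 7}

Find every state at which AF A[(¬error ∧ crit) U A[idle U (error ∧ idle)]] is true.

Sat(¬error) = {1, 3, 4, 6, 8}
Sat(¬error ∧ crit) = {8}
Sat(error ∧ idle) = {7}
A[idle U (error ∧ idle)]: least fixpoint, start Z0 = Sat((error ∧ idle)) = {7}, add states in Sat(idle) with every successor in Z. Z1 = {6, 7}; fixed.
Sat(A[idle U (error ∧ idle)]) = {6, 7}
A[(¬error ∧ crit) U A[idle U (error ∧ idle)]]: least fixpoint, start Z0 = Sat(A[idle U (error ∧ idle)]) = {6, 7}, add states in Sat(¬error ∧ crit) with every successor in Z. Already a fixed point.
Sat(A[(¬error ∧ crit) U A[idle U (error ∧ idle)]]) = {6, 7}
AF A[(¬error ∧ crit) U A[idle U (error ∧ idle)]]: least fixpoint, start Z0 = {6, 7}, add states with every successor in Z. Already a fixed point.
Sat(AF A[(¬error ∧ crit) U A[idle U (error ∧ idle)]]) = {6, 7}

{6, 7}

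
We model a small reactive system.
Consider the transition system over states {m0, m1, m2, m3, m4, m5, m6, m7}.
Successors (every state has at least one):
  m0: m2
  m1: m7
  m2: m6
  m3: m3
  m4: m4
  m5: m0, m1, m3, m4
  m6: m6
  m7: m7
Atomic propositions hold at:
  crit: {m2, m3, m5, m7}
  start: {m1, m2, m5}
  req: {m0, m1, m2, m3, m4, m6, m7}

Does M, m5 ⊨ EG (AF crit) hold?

AF crit: least fixpoint, start Z0 = {m2, m3, m5, m7}, add states with every successor in Z. Z1 = {m0, m1, m2, m3, m5, m7}; fixed.
Sat(AF crit) = {m0, m1, m2, m3, m5, m7}
EG (AF crit): greatest fixpoint, start Z0 = {m0, m1, m2, m3, m5, m7}, keep only states in Sat with some successor in Z. Z1 = {m0, m1, m3, m5, m7}; Z2 = {m1, m3, m5, m7}; fixed.
Sat(EG (AF crit)) = {m1, m3, m5, m7}
m5 ∈ Sat(EG (AF crit)) = {m1, m3, m5, m7}, so the formula holds at m5.

Yes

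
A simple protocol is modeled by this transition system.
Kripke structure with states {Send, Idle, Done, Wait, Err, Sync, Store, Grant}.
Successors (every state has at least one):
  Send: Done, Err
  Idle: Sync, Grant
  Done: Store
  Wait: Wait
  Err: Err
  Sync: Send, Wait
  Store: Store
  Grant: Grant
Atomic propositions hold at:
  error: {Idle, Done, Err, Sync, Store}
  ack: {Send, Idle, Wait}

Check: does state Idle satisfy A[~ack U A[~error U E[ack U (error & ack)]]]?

Sat(~ack) = {Done, Err, Sync, Store, Grant}
Sat(~error) = {Send, Wait, Grant}
Sat(error & ack) = {Idle}
E[ack U (error & ack)]: least fixpoint, start Z0 = Sat((error & ack)) = {Idle}, add states in Sat(ack) with some successor in Z. Already a fixed point.
Sat(E[ack U (error & ack)]) = {Idle}
A[~error U E[ack U (error & ack)]]: least fixpoint, start Z0 = Sat(E[ack U (error & ack)]) = {Idle}, add states in Sat(~error) with every successor in Z. Already a fixed point.
Sat(A[~error U E[ack U (error & ack)]]) = {Idle}
A[~ack U A[~error U E[ack U (error & ack)]]]: least fixpoint, start Z0 = Sat(A[~error U E[ack U (error & ack)]]) = {Idle}, add states in Sat(~ack) with every successor in Z. Already a fixed point.
Sat(A[~ack U A[~error U E[ack U (error & ack)]]]) = {Idle}
Idle ∈ Sat(A[~ack U A[~error U E[ack U (error & ack)]]]) = {Idle}, so the formula holds at Idle.

Yes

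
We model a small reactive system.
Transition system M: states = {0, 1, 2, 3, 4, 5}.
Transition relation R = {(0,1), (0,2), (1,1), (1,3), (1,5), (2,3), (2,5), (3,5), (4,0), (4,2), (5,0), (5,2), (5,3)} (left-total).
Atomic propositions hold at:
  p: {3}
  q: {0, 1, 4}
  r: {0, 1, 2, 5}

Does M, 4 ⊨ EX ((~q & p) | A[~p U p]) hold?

Sat(~q) = {2, 3, 5}
Sat(~q & p) = {3}
Sat(~p) = {0, 1, 2, 4, 5}
A[~p U p]: least fixpoint, start Z0 = Sat(p) = {3}, add states in Sat(~p) with every successor in Z. Already a fixed point.
Sat(A[~p U p]) = {3}
Sat((~q & p) | A[~p U p]) = {3}
Sat(EX ((~q & p) | A[~p U p])) = {s : some successor in {3}} = {1, 2, 5}
4 ∉ Sat(EX ((~q & p) | A[~p U p])) = {1, 2, 5}, so the formula does not hold at 4.

No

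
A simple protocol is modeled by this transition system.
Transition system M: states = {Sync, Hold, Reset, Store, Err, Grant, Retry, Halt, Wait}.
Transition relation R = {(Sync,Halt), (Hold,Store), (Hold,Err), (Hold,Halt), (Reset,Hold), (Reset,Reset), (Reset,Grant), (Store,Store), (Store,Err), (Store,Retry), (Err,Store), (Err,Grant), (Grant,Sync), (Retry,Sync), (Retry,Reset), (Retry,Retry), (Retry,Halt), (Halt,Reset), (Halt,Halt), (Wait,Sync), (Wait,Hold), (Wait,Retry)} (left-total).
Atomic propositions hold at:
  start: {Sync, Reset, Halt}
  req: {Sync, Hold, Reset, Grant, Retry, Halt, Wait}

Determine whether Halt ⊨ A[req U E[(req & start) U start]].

Sat(req & start) = {Sync, Reset, Halt}
E[(req & start) U start]: least fixpoint, start Z0 = Sat(start) = {Sync, Reset, Halt}, add states in Sat(req & start) with some successor in Z. Already a fixed point.
Sat(E[(req & start) U start]) = {Sync, Reset, Halt}
A[req U E[(req & start) U start]]: least fixpoint, start Z0 = Sat(E[(req & start) U start]) = {Sync, Reset, Halt}, add states in Sat(req) with every successor in Z. Z1 = {Sync, Reset, Grant, Halt}; fixed.
Sat(A[req U E[(req & start) U start]]) = {Sync, Reset, Grant, Halt}
Halt ∈ Sat(A[req U E[(req & start) U start]]) = {Sync, Reset, Grant, Halt}, so the formula holds at Halt.

Yes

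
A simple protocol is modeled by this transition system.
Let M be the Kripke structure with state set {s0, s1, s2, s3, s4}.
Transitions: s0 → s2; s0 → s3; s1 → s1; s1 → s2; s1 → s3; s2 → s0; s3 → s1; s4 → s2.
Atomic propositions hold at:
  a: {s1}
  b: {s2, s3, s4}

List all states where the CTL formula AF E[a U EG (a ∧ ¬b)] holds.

Sat(¬b) = {s0, s1}
Sat(a ∧ ¬b) = {s1}
EG (a ∧ ¬b): greatest fixpoint, start Z0 = {s1}, keep only states in Sat with some successor in Z. Already a fixed point.
Sat(EG (a ∧ ¬b)) = {s1}
E[a U EG (a ∧ ¬b)]: least fixpoint, start Z0 = Sat(EG (a ∧ ¬b)) = {s1}, add states in Sat(a) with some successor in Z. Already a fixed point.
Sat(E[a U EG (a ∧ ¬b)]) = {s1}
AF E[a U EG (a ∧ ¬b)]: least fixpoint, start Z0 = {s1}, add states with every successor in Z. Z1 = {s1, s3}; fixed.
Sat(AF E[a U EG (a ∧ ¬b)]) = {s1, s3}

{s1, s3}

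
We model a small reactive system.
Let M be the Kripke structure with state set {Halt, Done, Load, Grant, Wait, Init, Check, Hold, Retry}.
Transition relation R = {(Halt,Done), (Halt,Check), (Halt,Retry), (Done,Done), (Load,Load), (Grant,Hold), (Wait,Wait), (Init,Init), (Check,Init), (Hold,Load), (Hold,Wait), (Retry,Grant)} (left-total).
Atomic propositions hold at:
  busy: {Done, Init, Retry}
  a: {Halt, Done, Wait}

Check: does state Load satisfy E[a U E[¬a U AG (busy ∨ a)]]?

No

Sat(¬a) = {Load, Grant, Init, Check, Hold, Retry}
Sat(busy ∨ a) = {Halt, Done, Wait, Init, Retry}
AG (busy ∨ a): greatest fixpoint, start Z0 = {Halt, Done, Wait, Init, Retry}, keep only states in Sat with every successor in Z. Z1 = {Done, Wait, Init}; fixed.
Sat(AG (busy ∨ a)) = {Done, Wait, Init}
E[¬a U AG (busy ∨ a)]: least fixpoint, start Z0 = Sat(AG (busy ∨ a)) = {Done, Wait, Init}, add states in Sat(¬a) with some successor in Z. Z1 = {Done, Wait, Init, Check, Hold}; Z2 = {Done, Grant, Wait, Init, Check, Hold}; Z3 = {Done, Grant, Wait, Init, Check, Hold, Retry}; fixed.
Sat(E[¬a U AG (busy ∨ a)]) = {Done, Grant, Wait, Init, Check, Hold, Retry}
E[a U E[¬a U AG (busy ∨ a)]]: least fixpoint, start Z0 = Sat(E[¬a U AG (busy ∨ a)]) = {Done, Grant, Wait, Init, Check, Hold, Retry}, add states in Sat(a) with some successor in Z. Z1 = {Halt, Done, Grant, Wait, Init, Check, Hold, Retry}; fixed.
Sat(E[a U E[¬a U AG (busy ∨ a)]]) = {Halt, Done, Grant, Wait, Init, Check, Hold, Retry}
Load ∉ Sat(E[a U E[¬a U AG (busy ∨ a)]]) = {Halt, Done, Grant, Wait, Init, Check, Hold, Retry}, so the formula does not hold at Load.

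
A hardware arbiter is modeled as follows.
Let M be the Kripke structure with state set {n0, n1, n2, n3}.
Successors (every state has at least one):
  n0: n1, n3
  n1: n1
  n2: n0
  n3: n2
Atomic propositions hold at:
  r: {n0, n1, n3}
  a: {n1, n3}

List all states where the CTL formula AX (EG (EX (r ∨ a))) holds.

Sat(r ∨ a) = {n0, n1, n3}
Sat(EX (r ∨ a)) = {s : some successor in {n0, n1, n3}} = {n0, n1, n2}
EG (EX (r ∨ a)): greatest fixpoint, start Z0 = {n0, n1, n2}, keep only states in Sat with some successor in Z. Already a fixed point.
Sat(EG (EX (r ∨ a))) = {n0, n1, n2}
Sat(AX (EG (EX (r ∨ a)))) = {s : every successor in {n0, n1, n2}} = {n1, n2, n3}

{n1, n2, n3}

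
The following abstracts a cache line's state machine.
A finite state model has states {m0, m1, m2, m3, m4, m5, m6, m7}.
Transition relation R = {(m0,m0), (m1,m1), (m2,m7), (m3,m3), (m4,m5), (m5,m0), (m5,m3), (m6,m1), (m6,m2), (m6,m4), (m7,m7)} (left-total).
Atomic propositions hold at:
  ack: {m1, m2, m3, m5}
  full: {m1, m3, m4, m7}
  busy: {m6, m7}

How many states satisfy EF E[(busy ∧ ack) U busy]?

Sat(busy ∧ ack) = ∅
E[(busy ∧ ack) U busy]: least fixpoint, start Z0 = Sat(busy) = {m6, m7}, add states in Sat(busy ∧ ack) with some successor in Z. Already a fixed point.
Sat(E[(busy ∧ ack) U busy]) = {m6, m7}
EF E[(busy ∧ ack) U busy]: least fixpoint, start Z0 = {m6, m7}, add states with some successor in Z. Z1 = {m2, m6, m7}; fixed.
Sat(EF E[(busy ∧ ack) U busy]) = {m2, m6, m7}
|Sat(EF E[(busy ∧ ack) U busy])| = |{m2, m6, m7}| = 3.

3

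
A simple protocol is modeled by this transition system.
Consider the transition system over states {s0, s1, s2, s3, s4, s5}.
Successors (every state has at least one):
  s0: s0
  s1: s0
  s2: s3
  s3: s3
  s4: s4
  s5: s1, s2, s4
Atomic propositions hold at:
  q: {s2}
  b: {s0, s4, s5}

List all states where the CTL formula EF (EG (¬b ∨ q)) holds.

{s2, s3, s5}

Sat(¬b) = {s1, s2, s3}
Sat(¬b ∨ q) = {s1, s2, s3}
EG (¬b ∨ q): greatest fixpoint, start Z0 = {s1, s2, s3}, keep only states in Sat with some successor in Z. Z1 = {s2, s3}; fixed.
Sat(EG (¬b ∨ q)) = {s2, s3}
EF (EG (¬b ∨ q)): least fixpoint, start Z0 = {s2, s3}, add states with some successor in Z. Z1 = {s2, s3, s5}; fixed.
Sat(EF (EG (¬b ∨ q))) = {s2, s3, s5}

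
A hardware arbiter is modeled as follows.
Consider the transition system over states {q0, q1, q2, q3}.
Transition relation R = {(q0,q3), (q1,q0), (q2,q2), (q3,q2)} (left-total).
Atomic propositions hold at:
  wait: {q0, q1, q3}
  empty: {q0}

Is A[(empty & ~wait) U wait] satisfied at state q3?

Sat(~wait) = {q2}
Sat(empty & ~wait) = ∅
A[(empty & ~wait) U wait]: least fixpoint, start Z0 = Sat(wait) = {q0, q1, q3}, add states in Sat(empty & ~wait) with every successor in Z. Already a fixed point.
Sat(A[(empty & ~wait) U wait]) = {q0, q1, q3}
q3 ∈ Sat(A[(empty & ~wait) U wait]) = {q0, q1, q3}, so the formula holds at q3.

Yes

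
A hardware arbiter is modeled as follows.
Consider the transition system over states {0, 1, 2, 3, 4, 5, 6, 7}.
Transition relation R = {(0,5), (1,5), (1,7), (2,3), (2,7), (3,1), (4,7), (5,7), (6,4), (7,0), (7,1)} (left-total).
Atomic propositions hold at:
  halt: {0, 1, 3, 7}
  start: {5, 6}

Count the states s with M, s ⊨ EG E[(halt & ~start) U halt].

3

Sat(~start) = {0, 1, 2, 3, 4, 7}
Sat(halt & ~start) = {0, 1, 3, 7}
E[(halt & ~start) U halt]: least fixpoint, start Z0 = Sat(halt) = {0, 1, 3, 7}, add states in Sat(halt & ~start) with some successor in Z. Already a fixed point.
Sat(E[(halt & ~start) U halt]) = {0, 1, 3, 7}
EG E[(halt & ~start) U halt]: greatest fixpoint, start Z0 = {0, 1, 3, 7}, keep only states in Sat with some successor in Z. Z1 = {1, 3, 7}; fixed.
Sat(EG E[(halt & ~start) U halt]) = {1, 3, 7}
|Sat(EG E[(halt & ~start) U halt])| = |{1, 3, 7}| = 3.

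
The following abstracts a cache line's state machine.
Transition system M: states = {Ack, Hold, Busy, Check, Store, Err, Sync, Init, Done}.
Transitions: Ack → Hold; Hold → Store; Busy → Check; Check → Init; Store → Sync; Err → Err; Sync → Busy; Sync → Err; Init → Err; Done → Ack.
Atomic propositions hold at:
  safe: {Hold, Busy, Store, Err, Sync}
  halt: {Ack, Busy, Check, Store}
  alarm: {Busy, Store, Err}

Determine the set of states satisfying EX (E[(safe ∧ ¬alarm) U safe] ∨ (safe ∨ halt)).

{Ack, Hold, Busy, Store, Err, Sync, Init, Done}

Sat(¬alarm) = {Ack, Hold, Check, Sync, Init, Done}
Sat(safe ∧ ¬alarm) = {Hold, Sync}
E[(safe ∧ ¬alarm) U safe]: least fixpoint, start Z0 = Sat(safe) = {Hold, Busy, Store, Err, Sync}, add states in Sat(safe ∧ ¬alarm) with some successor in Z. Already a fixed point.
Sat(E[(safe ∧ ¬alarm) U safe]) = {Hold, Busy, Store, Err, Sync}
Sat(safe ∨ halt) = {Ack, Hold, Busy, Check, Store, Err, Sync}
Sat(E[(safe ∧ ¬alarm) U safe] ∨ (safe ∨ halt)) = {Ack, Hold, Busy, Check, Store, Err, Sync}
Sat(EX (E[(safe ∧ ¬alarm) U safe] ∨ (safe ∨ halt))) = {s : some successor in {Ack, Hold, Busy, Check, Store, Err, Sync}} = {Ack, Hold, Busy, Store, Err, Sync, Init, Done}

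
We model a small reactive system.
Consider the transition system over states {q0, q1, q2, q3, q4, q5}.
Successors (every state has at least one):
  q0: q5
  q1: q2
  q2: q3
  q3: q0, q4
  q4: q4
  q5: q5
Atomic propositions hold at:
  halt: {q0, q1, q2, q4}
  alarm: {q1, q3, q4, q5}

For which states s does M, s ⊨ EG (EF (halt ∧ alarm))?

{q1, q2, q3, q4}

Sat(halt ∧ alarm) = {q1, q4}
EF (halt ∧ alarm): least fixpoint, start Z0 = {q1, q4}, add states with some successor in Z. Z1 = {q1, q3, q4}; Z2 = {q1, q2, q3, q4}; fixed.
Sat(EF (halt ∧ alarm)) = {q1, q2, q3, q4}
EG (EF (halt ∧ alarm)): greatest fixpoint, start Z0 = {q1, q2, q3, q4}, keep only states in Sat with some successor in Z. Already a fixed point.
Sat(EG (EF (halt ∧ alarm))) = {q1, q2, q3, q4}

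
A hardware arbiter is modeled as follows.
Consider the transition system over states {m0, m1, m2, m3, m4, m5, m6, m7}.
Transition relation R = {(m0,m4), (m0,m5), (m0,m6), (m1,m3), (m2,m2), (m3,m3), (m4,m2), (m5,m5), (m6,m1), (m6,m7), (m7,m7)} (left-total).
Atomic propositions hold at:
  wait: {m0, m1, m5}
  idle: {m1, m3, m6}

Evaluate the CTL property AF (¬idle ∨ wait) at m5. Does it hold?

Sat(¬idle) = {m0, m2, m4, m5, m7}
Sat(¬idle ∨ wait) = {m0, m1, m2, m4, m5, m7}
AF (¬idle ∨ wait): least fixpoint, start Z0 = {m0, m1, m2, m4, m5, m7}, add states with every successor in Z. Z1 = {m0, m1, m2, m4, m5, m6, m7}; fixed.
Sat(AF (¬idle ∨ wait)) = {m0, m1, m2, m4, m5, m6, m7}
m5 ∈ Sat(AF (¬idle ∨ wait)) = {m0, m1, m2, m4, m5, m6, m7}, so the formula holds at m5.

Yes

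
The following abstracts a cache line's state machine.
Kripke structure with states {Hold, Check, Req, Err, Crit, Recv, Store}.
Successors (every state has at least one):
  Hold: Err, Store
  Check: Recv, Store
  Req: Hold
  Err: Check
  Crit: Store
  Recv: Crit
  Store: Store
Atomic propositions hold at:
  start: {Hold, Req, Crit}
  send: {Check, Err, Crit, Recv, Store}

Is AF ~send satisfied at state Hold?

Yes

Sat(~send) = {Hold, Req}
AF ~send: least fixpoint, start Z0 = {Hold, Req}, add states with every successor in Z. Already a fixed point.
Sat(AF ~send) = {Hold, Req}
Hold ∈ Sat(AF ~send) = {Hold, Req}, so the formula holds at Hold.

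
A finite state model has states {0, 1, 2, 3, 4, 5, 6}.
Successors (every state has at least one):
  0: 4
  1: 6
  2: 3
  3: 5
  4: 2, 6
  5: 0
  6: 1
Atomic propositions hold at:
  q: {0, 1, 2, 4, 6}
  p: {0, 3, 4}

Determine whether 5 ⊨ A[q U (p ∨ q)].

Sat(p ∨ q) = {0, 1, 2, 3, 4, 6}
A[q U (p ∨ q)]: least fixpoint, start Z0 = Sat((p ∨ q)) = {0, 1, 2, 3, 4, 6}, add states in Sat(q) with every successor in Z. Already a fixed point.
Sat(A[q U (p ∨ q)]) = {0, 1, 2, 3, 4, 6}
5 ∉ Sat(A[q U (p ∨ q)]) = {0, 1, 2, 3, 4, 6}, so the formula does not hold at 5.

No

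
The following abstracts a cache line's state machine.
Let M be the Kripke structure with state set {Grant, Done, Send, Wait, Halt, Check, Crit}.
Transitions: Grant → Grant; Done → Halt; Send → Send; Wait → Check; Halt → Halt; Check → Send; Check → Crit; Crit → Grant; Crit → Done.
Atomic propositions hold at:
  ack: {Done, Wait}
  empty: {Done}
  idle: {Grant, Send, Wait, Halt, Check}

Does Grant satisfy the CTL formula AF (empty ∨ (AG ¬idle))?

No

Sat(¬idle) = {Done, Crit}
AG ¬idle: greatest fixpoint, start Z0 = {Done, Crit}, keep only states in Sat with every successor in Z. Z1 = ∅; fixed.
Sat(AG ¬idle) = ∅
Sat(empty ∨ (AG ¬idle)) = {Done}
AF (empty ∨ (AG ¬idle)): least fixpoint, start Z0 = {Done}, add states with every successor in Z. Already a fixed point.
Sat(AF (empty ∨ (AG ¬idle))) = {Done}
Grant ∉ Sat(AF (empty ∨ (AG ¬idle))) = {Done}, so the formula does not hold at Grant.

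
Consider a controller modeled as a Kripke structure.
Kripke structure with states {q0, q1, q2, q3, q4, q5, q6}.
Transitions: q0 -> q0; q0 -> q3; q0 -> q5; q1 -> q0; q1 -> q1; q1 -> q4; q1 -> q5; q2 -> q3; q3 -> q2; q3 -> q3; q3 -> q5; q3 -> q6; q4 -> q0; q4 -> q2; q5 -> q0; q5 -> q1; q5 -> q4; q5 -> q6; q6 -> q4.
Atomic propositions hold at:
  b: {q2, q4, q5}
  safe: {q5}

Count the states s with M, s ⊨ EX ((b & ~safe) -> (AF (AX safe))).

Sat(~safe) = {q0, q1, q2, q3, q4, q6}
Sat(b & ~safe) = {q2, q4}
Sat(AX safe) = {s : every successor in {q5}} = ∅
AF (AX safe): least fixpoint, start Z0 = ∅, add states with every successor in Z. Already a fixed point.
Sat(AF (AX safe)) = ∅
Sat((b & ~safe) -> (AF (AX safe))) = {q0, q1, q3, q5, q6}
Sat(EX ((b & ~safe) -> (AF (AX safe)))) = {s : some successor in {q0, q1, q3, q5, q6}} = {q0, q1, q2, q3, q4, q5}
|Sat(EX ((b & ~safe) -> (AF (AX safe))))| = |{q0, q1, q2, q3, q4, q5}| = 6.

6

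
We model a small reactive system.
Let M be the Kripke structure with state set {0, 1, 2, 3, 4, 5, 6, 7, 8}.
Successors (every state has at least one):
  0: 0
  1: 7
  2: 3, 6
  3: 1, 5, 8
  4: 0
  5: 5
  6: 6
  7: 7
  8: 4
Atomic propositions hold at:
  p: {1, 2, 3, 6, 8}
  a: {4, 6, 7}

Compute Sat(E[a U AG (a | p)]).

{1, 6, 7}

Sat(a | p) = {1, 2, 3, 4, 6, 7, 8}
AG (a | p): greatest fixpoint, start Z0 = {1, 2, 3, 4, 6, 7, 8}, keep only states in Sat with every successor in Z. Z1 = {1, 2, 6, 7, 8}; Z2 = {1, 6, 7}; fixed.
Sat(AG (a | p)) = {1, 6, 7}
E[a U AG (a | p)]: least fixpoint, start Z0 = Sat(AG (a | p)) = {1, 6, 7}, add states in Sat(a) with some successor in Z. Already a fixed point.
Sat(E[a U AG (a | p)]) = {1, 6, 7}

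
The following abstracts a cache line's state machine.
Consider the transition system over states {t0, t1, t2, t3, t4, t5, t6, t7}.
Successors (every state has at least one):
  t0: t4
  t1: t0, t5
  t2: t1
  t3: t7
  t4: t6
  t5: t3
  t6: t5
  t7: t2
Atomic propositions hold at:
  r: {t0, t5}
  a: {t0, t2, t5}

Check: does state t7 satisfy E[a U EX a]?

Yes

Sat(EX a) = {s : some successor in {t0, t2, t5}} = {t1, t6, t7}
E[a U EX a]: least fixpoint, start Z0 = Sat(EX a) = {t1, t6, t7}, add states in Sat(a) with some successor in Z. Z1 = {t1, t2, t6, t7}; fixed.
Sat(E[a U EX a]) = {t1, t2, t6, t7}
t7 ∈ Sat(E[a U EX a]) = {t1, t2, t6, t7}, so the formula holds at t7.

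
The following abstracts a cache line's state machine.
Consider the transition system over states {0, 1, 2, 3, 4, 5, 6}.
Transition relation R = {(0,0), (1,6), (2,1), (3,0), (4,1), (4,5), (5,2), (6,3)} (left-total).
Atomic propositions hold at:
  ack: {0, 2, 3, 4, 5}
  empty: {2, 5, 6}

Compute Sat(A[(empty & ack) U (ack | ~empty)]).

{0, 1, 2, 3, 4, 5}

Sat(empty & ack) = {2, 5}
Sat(~empty) = {0, 1, 3, 4}
Sat(ack | ~empty) = {0, 1, 2, 3, 4, 5}
A[(empty & ack) U (ack | ~empty)]: least fixpoint, start Z0 = Sat((ack | ~empty)) = {0, 1, 2, 3, 4, 5}, add states in Sat(empty & ack) with every successor in Z. Already a fixed point.
Sat(A[(empty & ack) U (ack | ~empty)]) = {0, 1, 2, 3, 4, 5}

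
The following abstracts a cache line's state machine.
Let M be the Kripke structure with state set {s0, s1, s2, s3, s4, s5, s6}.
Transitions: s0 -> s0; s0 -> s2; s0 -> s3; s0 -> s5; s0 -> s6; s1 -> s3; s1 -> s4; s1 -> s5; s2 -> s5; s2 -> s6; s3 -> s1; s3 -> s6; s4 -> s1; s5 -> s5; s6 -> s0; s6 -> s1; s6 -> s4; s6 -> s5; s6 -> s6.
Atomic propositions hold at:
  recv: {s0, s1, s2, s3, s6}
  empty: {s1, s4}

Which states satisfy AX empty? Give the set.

Sat(AX empty) = {s : every successor in {s1, s4}} = {s4}

{s4}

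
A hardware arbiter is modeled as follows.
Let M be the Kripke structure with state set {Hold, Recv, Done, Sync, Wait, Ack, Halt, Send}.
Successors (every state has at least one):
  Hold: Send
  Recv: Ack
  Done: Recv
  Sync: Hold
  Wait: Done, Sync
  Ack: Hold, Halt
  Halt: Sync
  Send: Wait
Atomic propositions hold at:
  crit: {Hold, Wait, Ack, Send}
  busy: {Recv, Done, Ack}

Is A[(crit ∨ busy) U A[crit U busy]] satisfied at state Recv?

Yes

Sat(crit ∨ busy) = {Hold, Recv, Done, Wait, Ack, Send}
A[crit U busy]: least fixpoint, start Z0 = Sat(busy) = {Recv, Done, Ack}, add states in Sat(crit) with every successor in Z. Already a fixed point.
Sat(A[crit U busy]) = {Recv, Done, Ack}
A[(crit ∨ busy) U A[crit U busy]]: least fixpoint, start Z0 = Sat(A[crit U busy]) = {Recv, Done, Ack}, add states in Sat(crit ∨ busy) with every successor in Z. Already a fixed point.
Sat(A[(crit ∨ busy) U A[crit U busy]]) = {Recv, Done, Ack}
Recv ∈ Sat(A[(crit ∨ busy) U A[crit U busy]]) = {Recv, Done, Ack}, so the formula holds at Recv.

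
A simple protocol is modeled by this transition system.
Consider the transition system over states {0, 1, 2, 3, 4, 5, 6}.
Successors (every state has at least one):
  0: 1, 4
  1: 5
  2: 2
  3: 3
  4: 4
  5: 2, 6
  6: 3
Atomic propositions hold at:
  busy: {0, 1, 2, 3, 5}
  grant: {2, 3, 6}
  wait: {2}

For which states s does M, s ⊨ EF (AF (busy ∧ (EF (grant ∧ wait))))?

{0, 1, 2, 5}

Sat(grant ∧ wait) = {2}
EF (grant ∧ wait): least fixpoint, start Z0 = {2}, add states with some successor in Z. Z1 = {2, 5}; Z2 = {1, 2, 5}; Z3 = {0, 1, 2, 5}; fixed.
Sat(EF (grant ∧ wait)) = {0, 1, 2, 5}
Sat(busy ∧ (EF (grant ∧ wait))) = {0, 1, 2, 5}
AF (busy ∧ (EF (grant ∧ wait))): least fixpoint, start Z0 = {0, 1, 2, 5}, add states with every successor in Z. Already a fixed point.
Sat(AF (busy ∧ (EF (grant ∧ wait)))) = {0, 1, 2, 5}
EF (AF (busy ∧ (EF (grant ∧ wait)))): least fixpoint, start Z0 = {0, 1, 2, 5}, add states with some successor in Z. Already a fixed point.
Sat(EF (AF (busy ∧ (EF (grant ∧ wait))))) = {0, 1, 2, 5}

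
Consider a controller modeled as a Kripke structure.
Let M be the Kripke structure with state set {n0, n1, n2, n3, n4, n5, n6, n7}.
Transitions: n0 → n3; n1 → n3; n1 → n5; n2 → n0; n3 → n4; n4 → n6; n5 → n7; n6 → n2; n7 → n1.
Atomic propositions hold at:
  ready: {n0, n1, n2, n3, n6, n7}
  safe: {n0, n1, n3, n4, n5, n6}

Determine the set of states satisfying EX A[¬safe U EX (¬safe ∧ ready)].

{n1, n4}

Sat(¬safe) = {n2, n7}
Sat(¬safe ∧ ready) = {n2, n7}
Sat(EX (¬safe ∧ ready)) = {s : some successor in {n2, n7}} = {n5, n6}
A[¬safe U EX (¬safe ∧ ready)]: least fixpoint, start Z0 = Sat(EX (¬safe ∧ ready)) = {n5, n6}, add states in Sat(¬safe) with every successor in Z. Already a fixed point.
Sat(A[¬safe U EX (¬safe ∧ ready)]) = {n5, n6}
Sat(EX A[¬safe U EX (¬safe ∧ ready)]) = {s : some successor in {n5, n6}} = {n1, n4}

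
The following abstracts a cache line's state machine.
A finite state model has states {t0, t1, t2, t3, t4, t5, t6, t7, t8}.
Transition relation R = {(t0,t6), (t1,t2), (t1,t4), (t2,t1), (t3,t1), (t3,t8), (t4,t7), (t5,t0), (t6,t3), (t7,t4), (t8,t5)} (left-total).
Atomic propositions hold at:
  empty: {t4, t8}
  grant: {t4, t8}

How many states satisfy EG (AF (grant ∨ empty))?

Sat(grant ∨ empty) = {t4, t8}
AF (grant ∨ empty): least fixpoint, start Z0 = {t4, t8}, add states with every successor in Z. Z1 = {t4, t7, t8}; fixed.
Sat(AF (grant ∨ empty)) = {t4, t7, t8}
EG (AF (grant ∨ empty)): greatest fixpoint, start Z0 = {t4, t7, t8}, keep only states in Sat with some successor in Z. Z1 = {t4, t7}; fixed.
Sat(EG (AF (grant ∨ empty))) = {t4, t7}
|Sat(EG (AF (grant ∨ empty)))| = |{t4, t7}| = 2.

2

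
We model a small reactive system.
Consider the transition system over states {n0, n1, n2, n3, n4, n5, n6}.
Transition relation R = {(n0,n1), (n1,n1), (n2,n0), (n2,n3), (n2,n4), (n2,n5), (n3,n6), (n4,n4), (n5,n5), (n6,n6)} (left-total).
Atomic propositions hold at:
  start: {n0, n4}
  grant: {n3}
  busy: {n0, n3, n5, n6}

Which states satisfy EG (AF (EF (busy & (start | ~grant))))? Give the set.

{n2, n3, n5, n6}

Sat(~grant) = {n0, n1, n2, n4, n5, n6}
Sat(start | ~grant) = {n0, n1, n2, n4, n5, n6}
Sat(busy & (start | ~grant)) = {n0, n5, n6}
EF (busy & (start | ~grant)): least fixpoint, start Z0 = {n0, n5, n6}, add states with some successor in Z. Z1 = {n0, n2, n3, n5, n6}; fixed.
Sat(EF (busy & (start | ~grant))) = {n0, n2, n3, n5, n6}
AF (EF (busy & (start | ~grant))): least fixpoint, start Z0 = {n0, n2, n3, n5, n6}, add states with every successor in Z. Already a fixed point.
Sat(AF (EF (busy & (start | ~grant)))) = {n0, n2, n3, n5, n6}
EG (AF (EF (busy & (start | ~grant)))): greatest fixpoint, start Z0 = {n0, n2, n3, n5, n6}, keep only states in Sat with some successor in Z. Z1 = {n2, n3, n5, n6}; fixed.
Sat(EG (AF (EF (busy & (start | ~grant))))) = {n2, n3, n5, n6}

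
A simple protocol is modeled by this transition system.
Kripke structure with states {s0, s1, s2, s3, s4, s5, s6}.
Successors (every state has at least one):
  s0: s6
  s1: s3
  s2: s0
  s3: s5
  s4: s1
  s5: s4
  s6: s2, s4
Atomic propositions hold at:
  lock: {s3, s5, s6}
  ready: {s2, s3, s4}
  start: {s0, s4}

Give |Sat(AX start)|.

Sat(AX start) = {s : every successor in {s0, s4}} = {s2, s5}
|Sat(AX start)| = |{s2, s5}| = 2.

2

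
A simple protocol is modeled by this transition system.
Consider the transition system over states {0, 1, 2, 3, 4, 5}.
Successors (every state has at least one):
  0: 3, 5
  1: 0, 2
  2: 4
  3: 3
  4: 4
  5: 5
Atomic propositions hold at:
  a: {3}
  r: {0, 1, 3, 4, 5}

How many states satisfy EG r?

EG r: greatest fixpoint, start Z0 = {0, 1, 3, 4, 5}, keep only states in Sat with some successor in Z. Already a fixed point.
Sat(EG r) = {0, 1, 3, 4, 5}
|Sat(EG r)| = |{0, 1, 3, 4, 5}| = 5.

5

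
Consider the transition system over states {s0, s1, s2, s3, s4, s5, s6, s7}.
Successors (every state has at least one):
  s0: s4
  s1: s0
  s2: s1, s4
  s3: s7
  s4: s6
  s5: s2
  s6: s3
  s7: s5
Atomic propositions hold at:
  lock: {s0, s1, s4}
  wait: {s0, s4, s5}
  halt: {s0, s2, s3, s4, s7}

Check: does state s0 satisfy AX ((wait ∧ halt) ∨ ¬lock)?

Sat(wait ∧ halt) = {s0, s4}
Sat(¬lock) = {s2, s3, s5, s6, s7}
Sat((wait ∧ halt) ∨ ¬lock) = {s0, s2, s3, s4, s5, s6, s7}
Sat(AX ((wait ∧ halt) ∨ ¬lock)) = {s : every successor in {s0, s2, s3, s4, s5, s6, s7}} = {s0, s1, s3, s4, s5, s6, s7}
s0 ∈ Sat(AX ((wait ∧ halt) ∨ ¬lock)) = {s0, s1, s3, s4, s5, s6, s7}, so the formula holds at s0.

Yes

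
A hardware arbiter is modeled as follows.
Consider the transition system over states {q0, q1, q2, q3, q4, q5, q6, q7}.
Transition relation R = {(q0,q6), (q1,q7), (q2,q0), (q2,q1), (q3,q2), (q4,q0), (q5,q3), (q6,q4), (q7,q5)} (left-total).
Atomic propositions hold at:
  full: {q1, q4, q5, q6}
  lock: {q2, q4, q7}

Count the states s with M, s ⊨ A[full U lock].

A[full U lock]: least fixpoint, start Z0 = Sat(lock) = {q2, q4, q7}, add states in Sat(full) with every successor in Z. Z1 = {q1, q2, q4, q6, q7}; fixed.
Sat(A[full U lock]) = {q1, q2, q4, q6, q7}
|Sat(A[full U lock])| = |{q1, q2, q4, q6, q7}| = 5.

5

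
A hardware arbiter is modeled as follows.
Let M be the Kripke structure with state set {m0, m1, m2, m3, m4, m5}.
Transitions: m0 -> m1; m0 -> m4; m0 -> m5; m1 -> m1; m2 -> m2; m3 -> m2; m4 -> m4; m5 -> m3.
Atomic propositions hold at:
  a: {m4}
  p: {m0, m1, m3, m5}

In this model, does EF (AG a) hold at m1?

AG a: greatest fixpoint, start Z0 = {m4}, keep only states in Sat with every successor in Z. Already a fixed point.
Sat(AG a) = {m4}
EF (AG a): least fixpoint, start Z0 = {m4}, add states with some successor in Z. Z1 = {m0, m4}; fixed.
Sat(EF (AG a)) = {m0, m4}
m1 ∉ Sat(EF (AG a)) = {m0, m4}, so the formula does not hold at m1.

No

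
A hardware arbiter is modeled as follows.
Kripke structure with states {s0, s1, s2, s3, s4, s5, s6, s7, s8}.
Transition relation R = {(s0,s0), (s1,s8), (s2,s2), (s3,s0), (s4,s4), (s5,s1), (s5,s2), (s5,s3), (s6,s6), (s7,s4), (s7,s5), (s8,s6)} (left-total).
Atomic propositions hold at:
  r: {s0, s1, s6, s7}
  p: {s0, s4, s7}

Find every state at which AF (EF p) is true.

{s0, s3, s4, s5, s7}

EF p: least fixpoint, start Z0 = {s0, s4, s7}, add states with some successor in Z. Z1 = {s0, s3, s4, s7}; Z2 = {s0, s3, s4, s5, s7}; fixed.
Sat(EF p) = {s0, s3, s4, s5, s7}
AF (EF p): least fixpoint, start Z0 = {s0, s3, s4, s5, s7}, add states with every successor in Z. Already a fixed point.
Sat(AF (EF p)) = {s0, s3, s4, s5, s7}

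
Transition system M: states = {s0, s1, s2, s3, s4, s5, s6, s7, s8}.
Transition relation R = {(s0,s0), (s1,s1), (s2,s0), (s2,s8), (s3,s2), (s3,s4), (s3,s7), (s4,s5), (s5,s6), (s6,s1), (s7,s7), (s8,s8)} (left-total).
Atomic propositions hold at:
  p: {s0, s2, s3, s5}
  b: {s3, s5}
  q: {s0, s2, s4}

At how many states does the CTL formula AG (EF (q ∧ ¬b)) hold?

Sat(¬b) = {s0, s1, s2, s4, s6, s7, s8}
Sat(q ∧ ¬b) = {s0, s2, s4}
EF (q ∧ ¬b): least fixpoint, start Z0 = {s0, s2, s4}, add states with some successor in Z. Z1 = {s0, s2, s3, s4}; fixed.
Sat(EF (q ∧ ¬b)) = {s0, s2, s3, s4}
AG (EF (q ∧ ¬b)): greatest fixpoint, start Z0 = {s0, s2, s3, s4}, keep only states in Sat with every successor in Z. Z1 = {s0}; fixed.
Sat(AG (EF (q ∧ ¬b))) = {s0}
|Sat(AG (EF (q ∧ ¬b)))| = |{s0}| = 1.

1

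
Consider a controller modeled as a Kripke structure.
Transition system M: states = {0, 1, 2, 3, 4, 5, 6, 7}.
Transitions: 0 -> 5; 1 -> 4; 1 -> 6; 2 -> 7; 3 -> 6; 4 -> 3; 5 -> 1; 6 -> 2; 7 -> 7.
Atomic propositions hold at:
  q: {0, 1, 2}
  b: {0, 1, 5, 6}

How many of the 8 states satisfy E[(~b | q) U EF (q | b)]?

Sat(~b) = {2, 3, 4, 7}
Sat(~b | q) = {0, 1, 2, 3, 4, 7}
Sat(q | b) = {0, 1, 2, 5, 6}
EF (q | b): least fixpoint, start Z0 = {0, 1, 2, 5, 6}, add states with some successor in Z. Z1 = {0, 1, 2, 3, 5, 6}; Z2 = {0, 1, 2, 3, 4, 5, 6}; fixed.
Sat(EF (q | b)) = {0, 1, 2, 3, 4, 5, 6}
E[(~b | q) U EF (q | b)]: least fixpoint, start Z0 = Sat(EF (q | b)) = {0, 1, 2, 3, 4, 5, 6}, add states in Sat(~b | q) with some successor in Z. Already a fixed point.
Sat(E[(~b | q) U EF (q | b)]) = {0, 1, 2, 3, 4, 5, 6}
|Sat(E[(~b | q) U EF (q | b)])| = |{0, 1, 2, 3, 4, 5, 6}| = 7.

7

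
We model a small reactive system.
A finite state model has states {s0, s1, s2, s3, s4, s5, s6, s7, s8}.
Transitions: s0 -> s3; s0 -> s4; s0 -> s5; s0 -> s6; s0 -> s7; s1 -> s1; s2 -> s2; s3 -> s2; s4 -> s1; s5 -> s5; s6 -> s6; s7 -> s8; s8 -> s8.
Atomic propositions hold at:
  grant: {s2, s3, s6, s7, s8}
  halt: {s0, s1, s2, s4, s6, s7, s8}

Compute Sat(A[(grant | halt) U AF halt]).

Sat(grant | halt) = {s0, s1, s2, s3, s4, s6, s7, s8}
AF halt: least fixpoint, start Z0 = {s0, s1, s2, s4, s6, s7, s8}, add states with every successor in Z. Z1 = {s0, s1, s2, s3, s4, s6, s7, s8}; fixed.
Sat(AF halt) = {s0, s1, s2, s3, s4, s6, s7, s8}
A[(grant | halt) U AF halt]: least fixpoint, start Z0 = Sat(AF halt) = {s0, s1, s2, s3, s4, s6, s7, s8}, add states in Sat(grant | halt) with every successor in Z. Already a fixed point.
Sat(A[(grant | halt) U AF halt]) = {s0, s1, s2, s3, s4, s6, s7, s8}

{s0, s1, s2, s3, s4, s6, s7, s8}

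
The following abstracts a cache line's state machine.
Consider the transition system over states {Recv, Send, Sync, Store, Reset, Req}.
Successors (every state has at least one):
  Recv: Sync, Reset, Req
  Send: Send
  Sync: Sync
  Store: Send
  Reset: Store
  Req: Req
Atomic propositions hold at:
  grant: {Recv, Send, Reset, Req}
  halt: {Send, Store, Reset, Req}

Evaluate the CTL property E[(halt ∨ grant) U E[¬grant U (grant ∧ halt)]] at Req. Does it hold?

Yes

Sat(halt ∨ grant) = {Recv, Send, Store, Reset, Req}
Sat(¬grant) = {Sync, Store}
Sat(grant ∧ halt) = {Send, Reset, Req}
E[¬grant U (grant ∧ halt)]: least fixpoint, start Z0 = Sat((grant ∧ halt)) = {Send, Reset, Req}, add states in Sat(¬grant) with some successor in Z. Z1 = {Send, Store, Reset, Req}; fixed.
Sat(E[¬grant U (grant ∧ halt)]) = {Send, Store, Reset, Req}
E[(halt ∨ grant) U E[¬grant U (grant ∧ halt)]]: least fixpoint, start Z0 = Sat(E[¬grant U (grant ∧ halt)]) = {Send, Store, Reset, Req}, add states in Sat(halt ∨ grant) with some successor in Z. Z1 = {Recv, Send, Store, Reset, Req}; fixed.
Sat(E[(halt ∨ grant) U E[¬grant U (grant ∧ halt)]]) = {Recv, Send, Store, Reset, Req}
Req ∈ Sat(E[(halt ∨ grant) U E[¬grant U (grant ∧ halt)]]) = {Recv, Send, Store, Reset, Req}, so the formula holds at Req.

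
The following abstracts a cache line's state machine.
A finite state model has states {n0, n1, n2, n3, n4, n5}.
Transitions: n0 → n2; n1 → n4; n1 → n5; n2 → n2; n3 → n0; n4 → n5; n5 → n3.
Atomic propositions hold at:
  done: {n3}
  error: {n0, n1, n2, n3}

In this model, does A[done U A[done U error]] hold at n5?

A[done U error]: least fixpoint, start Z0 = Sat(error) = {n0, n1, n2, n3}, add states in Sat(done) with every successor in Z. Already a fixed point.
Sat(A[done U error]) = {n0, n1, n2, n3}
A[done U A[done U error]]: least fixpoint, start Z0 = Sat(A[done U error]) = {n0, n1, n2, n3}, add states in Sat(done) with every successor in Z. Already a fixed point.
Sat(A[done U A[done U error]]) = {n0, n1, n2, n3}
n5 ∉ Sat(A[done U A[done U error]]) = {n0, n1, n2, n3}, so the formula does not hold at n5.

No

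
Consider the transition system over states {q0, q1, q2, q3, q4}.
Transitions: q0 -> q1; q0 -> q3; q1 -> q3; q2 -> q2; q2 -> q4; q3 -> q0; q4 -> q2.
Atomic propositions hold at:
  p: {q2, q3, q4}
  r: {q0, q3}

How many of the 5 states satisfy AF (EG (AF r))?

3

AF r: least fixpoint, start Z0 = {q0, q3}, add states with every successor in Z. Z1 = {q0, q1, q3}; fixed.
Sat(AF r) = {q0, q1, q3}
EG (AF r): greatest fixpoint, start Z0 = {q0, q1, q3}, keep only states in Sat with some successor in Z. Already a fixed point.
Sat(EG (AF r)) = {q0, q1, q3}
AF (EG (AF r)): least fixpoint, start Z0 = {q0, q1, q3}, add states with every successor in Z. Already a fixed point.
Sat(AF (EG (AF r))) = {q0, q1, q3}
|Sat(AF (EG (AF r)))| = |{q0, q1, q3}| = 3.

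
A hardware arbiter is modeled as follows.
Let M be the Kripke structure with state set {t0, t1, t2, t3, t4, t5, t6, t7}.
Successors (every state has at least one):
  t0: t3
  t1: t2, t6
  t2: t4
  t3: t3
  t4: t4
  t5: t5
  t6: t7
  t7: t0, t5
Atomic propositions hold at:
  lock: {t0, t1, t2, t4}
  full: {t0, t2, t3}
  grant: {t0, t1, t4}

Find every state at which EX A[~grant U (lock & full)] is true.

Sat(~grant) = {t2, t3, t5, t6, t7}
Sat(lock & full) = {t0, t2}
A[~grant U (lock & full)]: least fixpoint, start Z0 = Sat((lock & full)) = {t0, t2}, add states in Sat(~grant) with every successor in Z. Already a fixed point.
Sat(A[~grant U (lock & full)]) = {t0, t2}
Sat(EX A[~grant U (lock & full)]) = {s : some successor in {t0, t2}} = {t1, t7}

{t1, t7}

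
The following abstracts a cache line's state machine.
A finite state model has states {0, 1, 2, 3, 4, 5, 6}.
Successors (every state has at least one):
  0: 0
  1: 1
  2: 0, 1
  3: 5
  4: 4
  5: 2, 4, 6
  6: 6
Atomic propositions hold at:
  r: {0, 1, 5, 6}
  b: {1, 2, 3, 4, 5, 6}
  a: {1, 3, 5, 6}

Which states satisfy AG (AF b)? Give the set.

AF b: least fixpoint, start Z0 = {1, 2, 3, 4, 5, 6}, add states with every successor in Z. Already a fixed point.
Sat(AF b) = {1, 2, 3, 4, 5, 6}
AG (AF b): greatest fixpoint, start Z0 = {1, 2, 3, 4, 5, 6}, keep only states in Sat with every successor in Z. Z1 = {1, 3, 4, 5, 6}; Z2 = {1, 3, 4, 6}; Z3 = {1, 4, 6}; fixed.
Sat(AG (AF b)) = {1, 4, 6}

{1, 4, 6}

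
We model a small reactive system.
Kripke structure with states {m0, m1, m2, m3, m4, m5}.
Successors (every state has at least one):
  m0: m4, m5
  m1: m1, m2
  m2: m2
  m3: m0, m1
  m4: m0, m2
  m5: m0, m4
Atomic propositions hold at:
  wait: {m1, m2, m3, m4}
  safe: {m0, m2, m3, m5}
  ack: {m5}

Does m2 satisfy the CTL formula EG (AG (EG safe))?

Yes

EG safe: greatest fixpoint, start Z0 = {m0, m2, m3, m5}, keep only states in Sat with some successor in Z. Already a fixed point.
Sat(EG safe) = {m0, m2, m3, m5}
AG (EG safe): greatest fixpoint, start Z0 = {m0, m2, m3, m5}, keep only states in Sat with every successor in Z. Z1 = {m2}; fixed.
Sat(AG (EG safe)) = {m2}
EG (AG (EG safe)): greatest fixpoint, start Z0 = {m2}, keep only states in Sat with some successor in Z. Already a fixed point.
Sat(EG (AG (EG safe))) = {m2}
m2 ∈ Sat(EG (AG (EG safe))) = {m2}, so the formula holds at m2.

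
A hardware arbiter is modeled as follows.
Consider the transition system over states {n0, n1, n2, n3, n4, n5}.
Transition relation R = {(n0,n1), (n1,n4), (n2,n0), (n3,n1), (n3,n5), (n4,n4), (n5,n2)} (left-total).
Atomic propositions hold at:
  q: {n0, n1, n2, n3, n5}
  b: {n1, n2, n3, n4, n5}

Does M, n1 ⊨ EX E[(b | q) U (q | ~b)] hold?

Sat(b | q) = {n0, n1, n2, n3, n4, n5}
Sat(~b) = {n0}
Sat(q | ~b) = {n0, n1, n2, n3, n5}
E[(b | q) U (q | ~b)]: least fixpoint, start Z0 = Sat((q | ~b)) = {n0, n1, n2, n3, n5}, add states in Sat(b | q) with some successor in Z. Already a fixed point.
Sat(E[(b | q) U (q | ~b)]) = {n0, n1, n2, n3, n5}
Sat(EX E[(b | q) U (q | ~b)]) = {s : some successor in {n0, n1, n2, n3, n5}} = {n0, n2, n3, n5}
n1 ∉ Sat(EX E[(b | q) U (q | ~b)]) = {n0, n2, n3, n5}, so the formula does not hold at n1.

No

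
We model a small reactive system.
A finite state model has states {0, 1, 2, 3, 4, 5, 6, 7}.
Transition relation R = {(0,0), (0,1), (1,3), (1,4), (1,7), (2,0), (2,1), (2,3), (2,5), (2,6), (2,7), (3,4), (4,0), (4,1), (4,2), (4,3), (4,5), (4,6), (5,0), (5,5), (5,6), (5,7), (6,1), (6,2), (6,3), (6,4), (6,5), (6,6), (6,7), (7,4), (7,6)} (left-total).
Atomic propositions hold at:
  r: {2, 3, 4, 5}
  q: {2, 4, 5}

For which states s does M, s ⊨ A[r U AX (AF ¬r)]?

{0}

Sat(¬r) = {0, 1, 6, 7}
AF ¬r: least fixpoint, start Z0 = {0, 1, 6, 7}, add states with every successor in Z. Already a fixed point.
Sat(AF ¬r) = {0, 1, 6, 7}
Sat(AX (AF ¬r)) = {s : every successor in {0, 1, 6, 7}} = {0}
A[r U AX (AF ¬r)]: least fixpoint, start Z0 = Sat(AX (AF ¬r)) = {0}, add states in Sat(r) with every successor in Z. Already a fixed point.
Sat(A[r U AX (AF ¬r)]) = {0}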